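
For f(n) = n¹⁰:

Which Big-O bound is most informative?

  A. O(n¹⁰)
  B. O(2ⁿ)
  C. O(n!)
A

f(n) = n¹⁰ is O(n¹⁰).
All listed options are valid Big-O bounds (upper bounds),
but O(n¹⁰) is the tightest (smallest valid bound).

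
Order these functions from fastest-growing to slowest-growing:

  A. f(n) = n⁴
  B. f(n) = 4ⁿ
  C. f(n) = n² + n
B > A > C

Comparing growth rates:
B = 4ⁿ is O(4ⁿ)
A = n⁴ is O(n⁴)
C = n² + n is O(n²)

Therefore, the order from fastest to slowest is: B > A > C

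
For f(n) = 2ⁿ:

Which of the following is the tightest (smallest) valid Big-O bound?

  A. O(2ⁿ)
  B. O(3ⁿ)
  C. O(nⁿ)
A

f(n) = 2ⁿ is O(2ⁿ).
All listed options are valid Big-O bounds (upper bounds),
but O(2ⁿ) is the tightest (smallest valid bound).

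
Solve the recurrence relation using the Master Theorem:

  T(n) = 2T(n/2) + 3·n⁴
Θ(n⁴)

Master Theorem: a = 2, b = 2, f(n) = 3·n⁴.
Compute the critical exponent d = log₂(2) = 1.
Compare f(n) = Θ(n⁴) against n^d:
  k = 4 > d = 1, so f(n) = Ω(n^(d+ε)) — Case 3.
  Regularity: a·(n/b)^4/n^4 = a/b^4 = 2/16 < 1 ✓.
  The top-level work dominates: T(n) = Θ(f(n)) = Θ(n⁴).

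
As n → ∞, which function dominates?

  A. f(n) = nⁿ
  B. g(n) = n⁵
A

f(n) = nⁿ is O(nⁿ), while g(n) = n⁵ is O(n⁵).
Since O(nⁿ) grows faster than O(n⁵), f(n) dominates.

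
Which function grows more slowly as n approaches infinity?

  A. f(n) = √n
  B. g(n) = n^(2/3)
A

f(n) = √n is O(√n), while g(n) = n^(2/3) is O(n^(2/3)).
Since O(√n) grows slower than O(n^(2/3)), f(n) is dominated.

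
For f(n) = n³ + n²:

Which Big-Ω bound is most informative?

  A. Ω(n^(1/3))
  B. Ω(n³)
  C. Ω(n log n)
B

f(n) = n³ + n² is Ω(n³).
All listed options are valid Big-Ω bounds (lower bounds),
but Ω(n³) is the tightest (largest valid bound).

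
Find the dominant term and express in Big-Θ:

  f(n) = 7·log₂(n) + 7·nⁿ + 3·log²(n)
Θ(nⁿ)

Order the terms by growth rate: 7·log₂(n) ≺ 3·log²(n) ≺ 7·nⁿ.
The fastest-growing term 7·nⁿ dominates as n → ∞; dropping its constant factor gives Θ(nⁿ).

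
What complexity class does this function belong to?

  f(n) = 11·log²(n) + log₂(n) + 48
O(log² n)

The dominant term in 11·log²(n) + log₂(n) + 48 is 11·log²(n), which is Θ(log² n).
Lower-order terms (log₂(n), 48) are asymptotically negligible.
Constants are absorbed, so the tightest bound is O(log² n).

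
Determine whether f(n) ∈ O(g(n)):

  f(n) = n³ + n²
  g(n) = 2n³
True

f(n) = n³ + n² and g(n) = 2n³ are both O(n³).
Big-O permits equal growth rates (f ≤ c·g for some c), so f(n) = O(g(n)) is true.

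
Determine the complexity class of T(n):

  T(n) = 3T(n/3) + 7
Θ(n)

Master Theorem: a = 3, b = 3, f(n) = 7.
Compute the critical exponent d = log₃(3) = 1.
Compare f(n) = Θ(1) against n^d:
  k = 0 < d = 1, so f(n) = O(n^(d-ε)) — Case 1.
  The recursion cost dominates: T(n) = Θ(n^d) = Θ(n).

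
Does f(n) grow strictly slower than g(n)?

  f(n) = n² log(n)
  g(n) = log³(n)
False

f(n) = n² log(n) is O(n² log n), and g(n) = log³(n) is O(log³ n).
Since O(n² log n) grows faster than or equal to O(log³ n), f(n) = o(g(n)) is false.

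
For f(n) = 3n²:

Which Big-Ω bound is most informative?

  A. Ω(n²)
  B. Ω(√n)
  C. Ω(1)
A

f(n) = 3n² is Ω(n²).
All listed options are valid Big-Ω bounds (lower bounds),
but Ω(n²) is the tightest (largest valid bound).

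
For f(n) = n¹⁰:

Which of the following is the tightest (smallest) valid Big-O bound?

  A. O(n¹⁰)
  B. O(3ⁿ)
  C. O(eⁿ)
A

f(n) = n¹⁰ is O(n¹⁰).
All listed options are valid Big-O bounds (upper bounds),
but O(n¹⁰) is the tightest (smallest valid bound).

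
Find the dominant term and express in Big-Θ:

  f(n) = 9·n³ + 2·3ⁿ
Θ(3ⁿ)

Order the terms by growth rate: 9·n³ ≺ 2·3ⁿ.
The fastest-growing term 2·3ⁿ dominates as n → ∞; dropping its constant factor gives Θ(3ⁿ).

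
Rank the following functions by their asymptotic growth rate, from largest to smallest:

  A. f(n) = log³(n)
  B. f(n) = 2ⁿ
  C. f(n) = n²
B > C > A

Comparing growth rates:
B = 2ⁿ is O(2ⁿ)
C = n² is O(n²)
A = log³(n) is O(log³ n)

Therefore, the order from fastest to slowest is: B > C > A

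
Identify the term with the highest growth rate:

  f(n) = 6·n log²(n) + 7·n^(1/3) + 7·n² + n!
n!

Looking at each term:
  - 6·n log²(n) is O(n log² n)
  - 7·n^(1/3) is O(n^(1/3))
  - 7·n² is O(n²)
  - n! is O(n!)

The term n! (O(n!)) grows fastest and dominates all others.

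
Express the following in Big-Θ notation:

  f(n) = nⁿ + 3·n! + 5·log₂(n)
Θ(nⁿ)

Order the terms by growth rate: 5·log₂(n) ≺ 3·n! ≺ nⁿ.
The fastest-growing term nⁿ dominates as n → ∞; dropping its constant factor gives Θ(nⁿ).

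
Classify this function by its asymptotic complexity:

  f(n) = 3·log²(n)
O(log² n)

The dominant term in 3·log²(n) is 3·log²(n), which is Θ(log² n).
Constants are absorbed, so the tightest bound is O(log² n).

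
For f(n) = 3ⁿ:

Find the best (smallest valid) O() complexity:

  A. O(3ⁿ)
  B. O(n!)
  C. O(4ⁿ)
A

f(n) = 3ⁿ is O(3ⁿ).
All listed options are valid Big-O bounds (upper bounds),
but O(3ⁿ) is the tightest (smallest valid bound).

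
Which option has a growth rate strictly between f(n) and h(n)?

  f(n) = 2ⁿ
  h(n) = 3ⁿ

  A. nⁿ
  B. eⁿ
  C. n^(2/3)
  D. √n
B

We need g(n) with 2ⁿ = o(g(n)) and g(n) = o(3ⁿ), i.e. O(2ⁿ) ≺ g ≺ O(3ⁿ).
Check each option:
  A. nⁿ — O(nⁿ) does not grow strictly slower than h(n)
  B. eⁿ — O(eⁿ) is strictly between O(2ⁿ) and O(3ⁿ) ✓
  C. n^(2/3) — O(n^(2/3)) does not grow strictly faster than f(n)
  D. √n — O(√n) does not grow strictly faster than f(n)

Only option B (eⁿ) lies strictly between.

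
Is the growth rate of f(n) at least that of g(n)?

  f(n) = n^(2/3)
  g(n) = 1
True

f(n) = n^(2/3) is O(n^(2/3)), and g(n) = 1 is O(1).
Since O(n^(2/3)) grows at least as fast as O(1), f(n) = Ω(g(n)) is true.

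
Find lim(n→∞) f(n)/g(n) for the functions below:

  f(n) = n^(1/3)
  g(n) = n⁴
0

Since n^(1/3) (O(n^(1/3))) grows slower than n⁴ (O(n⁴)),
the ratio f(n)/g(n) → 0 as n → ∞.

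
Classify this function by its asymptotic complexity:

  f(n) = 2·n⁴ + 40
O(n⁴)

The dominant term in 2·n⁴ + 40 is 2·n⁴, which is Θ(n⁴).
Lower-order terms (40) are asymptotically negligible.
Constants are absorbed, so the tightest bound is O(n⁴).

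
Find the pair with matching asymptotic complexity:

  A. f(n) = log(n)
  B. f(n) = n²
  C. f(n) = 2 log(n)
A and C

Examining each function:
  A. log(n) is O(log n)
  B. n² is O(n²)
  C. 2 log(n) is O(log n)

Functions A and C both have the same complexity class.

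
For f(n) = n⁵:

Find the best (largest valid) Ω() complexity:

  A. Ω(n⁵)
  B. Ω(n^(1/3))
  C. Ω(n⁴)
A

f(n) = n⁵ is Ω(n⁵).
All listed options are valid Big-Ω bounds (lower bounds),
but Ω(n⁵) is the tightest (largest valid bound).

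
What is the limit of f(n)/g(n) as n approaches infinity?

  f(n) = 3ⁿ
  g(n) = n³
∞

Since 3ⁿ (O(3ⁿ)) grows faster than n³ (O(n³)),
the ratio f(n)/g(n) → ∞ as n → ∞.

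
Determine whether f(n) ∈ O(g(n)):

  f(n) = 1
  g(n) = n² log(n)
True

f(n) = 1 is O(1), and g(n) = n² log(n) is O(n² log n).
Since O(1) ⊆ O(n² log n) (f grows no faster than g), f(n) = O(g(n)) is true.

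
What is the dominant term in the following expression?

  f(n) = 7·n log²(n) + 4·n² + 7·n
4·n²

Looking at each term:
  - 7·n log²(n) is O(n log² n)
  - 4·n² is O(n²)
  - 7·n is O(n)

The term 4·n² (O(n²)) grows fastest and dominates all others.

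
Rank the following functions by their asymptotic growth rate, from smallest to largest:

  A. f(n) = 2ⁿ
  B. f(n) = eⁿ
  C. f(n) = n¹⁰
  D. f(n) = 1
D < C < A < B

Comparing growth rates:
D = 1 is O(1)
C = n¹⁰ is O(n¹⁰)
A = 2ⁿ is O(2ⁿ)
B = eⁿ is O(eⁿ)

Therefore, the order from slowest to fastest is: D < C < A < B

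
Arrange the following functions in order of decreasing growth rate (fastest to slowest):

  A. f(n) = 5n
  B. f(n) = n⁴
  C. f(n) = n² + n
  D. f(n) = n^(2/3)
B > C > A > D

Comparing growth rates:
B = n⁴ is O(n⁴)
C = n² + n is O(n²)
A = 5n is O(n)
D = n^(2/3) is O(n^(2/3))

Therefore, the order from fastest to slowest is: B > C > A > D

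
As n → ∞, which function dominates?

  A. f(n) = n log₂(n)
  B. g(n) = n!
B

f(n) = n log₂(n) is O(n log n), while g(n) = n! is O(n!).
Since O(n!) grows faster than O(n log n), g(n) dominates.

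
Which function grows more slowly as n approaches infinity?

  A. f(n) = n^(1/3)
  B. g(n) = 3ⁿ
A

f(n) = n^(1/3) is O(n^(1/3)), while g(n) = 3ⁿ is O(3ⁿ).
Since O(n^(1/3)) grows slower than O(3ⁿ), f(n) is dominated.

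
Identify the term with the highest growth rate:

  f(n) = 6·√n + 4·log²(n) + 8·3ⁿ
8·3ⁿ

Looking at each term:
  - 6·√n is O(√n)
  - 4·log²(n) is O(log² n)
  - 8·3ⁿ is O(3ⁿ)

The term 8·3ⁿ (O(3ⁿ)) grows fastest and dominates all others.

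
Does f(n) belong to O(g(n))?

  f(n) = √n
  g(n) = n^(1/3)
False

f(n) = √n is O(√n), and g(n) = n^(1/3) is O(n^(1/3)).
Since O(√n) grows faster than O(n^(1/3)), f(n) = O(g(n)) is false.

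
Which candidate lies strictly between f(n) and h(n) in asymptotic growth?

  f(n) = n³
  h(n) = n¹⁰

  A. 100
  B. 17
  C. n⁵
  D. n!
C

We need g(n) with n³ = o(g(n)) and g(n) = o(n¹⁰), i.e. O(n³) ≺ g ≺ O(n¹⁰).
Check each option:
  A. 100 — O(1) does not grow strictly faster than f(n)
  B. 17 — O(1) does not grow strictly faster than f(n)
  C. n⁵ — O(n⁵) is strictly between O(n³) and O(n¹⁰) ✓
  D. n! — O(n!) does not grow strictly slower than h(n)

Only option C (n⁵) lies strictly between.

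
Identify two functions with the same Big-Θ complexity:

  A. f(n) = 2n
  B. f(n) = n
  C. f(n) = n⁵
A and B

Examining each function:
  A. 2n is O(n)
  B. n is O(n)
  C. n⁵ is O(n⁵)

Functions A and B both have the same complexity class.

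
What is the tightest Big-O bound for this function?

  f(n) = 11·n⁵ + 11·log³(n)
O(n⁵)

The dominant term in 11·n⁵ + 11·log³(n) is 11·n⁵, which is Θ(n⁵).
Lower-order terms (11·log³(n)) are asymptotically negligible.
Constants are absorbed, so the tightest bound is O(n⁵).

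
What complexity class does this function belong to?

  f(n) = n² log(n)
O(n² log n)

The dominant term in n² log(n) is n² log(n), which is Θ(n² log n).
Constants are absorbed, so the tightest bound is O(n² log n).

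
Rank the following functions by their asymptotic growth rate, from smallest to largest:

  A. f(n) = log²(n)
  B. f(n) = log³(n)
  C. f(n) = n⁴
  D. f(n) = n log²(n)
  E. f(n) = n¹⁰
A < B < D < C < E

Comparing growth rates:
A = log²(n) is O(log² n)
B = log³(n) is O(log³ n)
D = n log²(n) is O(n log² n)
C = n⁴ is O(n⁴)
E = n¹⁰ is O(n¹⁰)

Therefore, the order from slowest to fastest is: A < B < D < C < E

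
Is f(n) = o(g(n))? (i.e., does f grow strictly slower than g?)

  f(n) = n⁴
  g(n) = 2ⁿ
True

f(n) = n⁴ is O(n⁴), and g(n) = 2ⁿ is O(2ⁿ).
Since O(n⁴) grows strictly slower than O(2ⁿ), f(n) = o(g(n)) is true.
This means lim(n→∞) f(n)/g(n) = 0.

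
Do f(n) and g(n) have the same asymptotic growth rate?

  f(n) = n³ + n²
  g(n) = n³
True

f(n) = n³ + n² and g(n) = n³ are both O(n³).
Since they have the same asymptotic growth rate, f(n) = Θ(g(n)) is true.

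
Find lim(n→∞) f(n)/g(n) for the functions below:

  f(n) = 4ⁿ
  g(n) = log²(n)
∞

Since 4ⁿ (O(4ⁿ)) grows faster than log²(n) (O(log² n)),
the ratio f(n)/g(n) → ∞ as n → ∞.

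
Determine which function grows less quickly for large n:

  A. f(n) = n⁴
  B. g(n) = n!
A

f(n) = n⁴ is O(n⁴), while g(n) = n! is O(n!).
Since O(n⁴) grows slower than O(n!), f(n) is dominated.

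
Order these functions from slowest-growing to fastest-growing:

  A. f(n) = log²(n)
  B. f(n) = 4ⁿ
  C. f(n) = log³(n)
A < C < B

Comparing growth rates:
A = log²(n) is O(log² n)
C = log³(n) is O(log³ n)
B = 4ⁿ is O(4ⁿ)

Therefore, the order from slowest to fastest is: A < C < B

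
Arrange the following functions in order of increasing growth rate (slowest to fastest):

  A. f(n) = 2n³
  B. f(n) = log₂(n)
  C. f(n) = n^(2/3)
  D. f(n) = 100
D < B < C < A

Comparing growth rates:
D = 100 is O(1)
B = log₂(n) is O(log n)
C = n^(2/3) is O(n^(2/3))
A = 2n³ is O(n³)

Therefore, the order from slowest to fastest is: D < B < C < A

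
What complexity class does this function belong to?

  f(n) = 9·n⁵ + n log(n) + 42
O(n⁵)

The dominant term in 9·n⁵ + n log(n) + 42 is 9·n⁵, which is Θ(n⁵).
Lower-order terms (n log(n), 42) are asymptotically negligible.
Constants are absorbed, so the tightest bound is O(n⁵).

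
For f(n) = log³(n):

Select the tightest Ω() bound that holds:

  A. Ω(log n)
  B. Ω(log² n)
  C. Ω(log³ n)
C

f(n) = log³(n) is Ω(log³ n).
All listed options are valid Big-Ω bounds (lower bounds),
but Ω(log³ n) is the tightest (largest valid bound).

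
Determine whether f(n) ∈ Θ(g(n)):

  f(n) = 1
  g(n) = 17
True

f(n) = 1 and g(n) = 17 are both O(1).
Since they have the same asymptotic growth rate, f(n) = Θ(g(n)) is true.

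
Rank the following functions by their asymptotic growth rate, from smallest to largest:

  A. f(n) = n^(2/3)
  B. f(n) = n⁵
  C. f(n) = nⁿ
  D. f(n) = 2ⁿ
A < B < D < C

Comparing growth rates:
A = n^(2/3) is O(n^(2/3))
B = n⁵ is O(n⁵)
D = 2ⁿ is O(2ⁿ)
C = nⁿ is O(nⁿ)

Therefore, the order from slowest to fastest is: A < B < D < C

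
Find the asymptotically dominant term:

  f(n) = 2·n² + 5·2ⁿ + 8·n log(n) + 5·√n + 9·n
5·2ⁿ

Looking at each term:
  - 2·n² is O(n²)
  - 5·2ⁿ is O(2ⁿ)
  - 8·n log(n) is O(n log n)
  - 5·√n is O(√n)
  - 9·n is O(n)

The term 5·2ⁿ (O(2ⁿ)) grows fastest and dominates all others.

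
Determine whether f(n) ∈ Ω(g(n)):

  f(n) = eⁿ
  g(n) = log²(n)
True

f(n) = eⁿ is O(eⁿ), and g(n) = log²(n) is O(log² n).
Since O(eⁿ) grows at least as fast as O(log² n), f(n) = Ω(g(n)) is true.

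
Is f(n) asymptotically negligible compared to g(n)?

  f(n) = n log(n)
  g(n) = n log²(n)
True

f(n) = n log(n) is O(n log n), and g(n) = n log²(n) is O(n log² n).
Since O(n log n) grows strictly slower than O(n log² n), f(n) = o(g(n)) is true.
This means lim(n→∞) f(n)/g(n) = 0.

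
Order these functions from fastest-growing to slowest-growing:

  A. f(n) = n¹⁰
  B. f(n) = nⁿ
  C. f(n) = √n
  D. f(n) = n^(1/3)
B > A > C > D

Comparing growth rates:
B = nⁿ is O(nⁿ)
A = n¹⁰ is O(n¹⁰)
C = √n is O(√n)
D = n^(1/3) is O(n^(1/3))

Therefore, the order from fastest to slowest is: B > A > C > D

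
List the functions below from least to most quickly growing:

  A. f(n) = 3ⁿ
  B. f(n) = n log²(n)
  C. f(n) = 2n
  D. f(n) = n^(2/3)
D < C < B < A

Comparing growth rates:
D = n^(2/3) is O(n^(2/3))
C = 2n is O(n)
B = n log²(n) is O(n log² n)
A = 3ⁿ is O(3ⁿ)

Therefore, the order from slowest to fastest is: D < C < B < A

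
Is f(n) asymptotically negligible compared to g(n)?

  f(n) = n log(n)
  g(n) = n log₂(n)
False

f(n) = n log(n) is O(n log n), and g(n) = n log₂(n) is O(n log n).
Since they have the same growth rate, f(n) = o(g(n)) is false.
(f = o(g) requires f to grow strictly slower, not equal.)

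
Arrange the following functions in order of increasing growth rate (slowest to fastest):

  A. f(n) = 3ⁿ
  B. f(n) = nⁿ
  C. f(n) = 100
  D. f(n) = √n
C < D < A < B

Comparing growth rates:
C = 100 is O(1)
D = √n is O(√n)
A = 3ⁿ is O(3ⁿ)
B = nⁿ is O(nⁿ)

Therefore, the order from slowest to fastest is: C < D < A < B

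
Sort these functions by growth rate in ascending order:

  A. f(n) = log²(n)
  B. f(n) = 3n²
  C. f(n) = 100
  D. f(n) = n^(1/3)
C < A < D < B

Comparing growth rates:
C = 100 is O(1)
A = log²(n) is O(log² n)
D = n^(1/3) is O(n^(1/3))
B = 3n² is O(n²)

Therefore, the order from slowest to fastest is: C < A < D < B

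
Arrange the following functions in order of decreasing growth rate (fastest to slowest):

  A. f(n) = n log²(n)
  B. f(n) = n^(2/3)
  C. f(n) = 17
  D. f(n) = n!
D > A > B > C

Comparing growth rates:
D = n! is O(n!)
A = n log²(n) is O(n log² n)
B = n^(2/3) is O(n^(2/3))
C = 17 is O(1)

Therefore, the order from fastest to slowest is: D > A > B > C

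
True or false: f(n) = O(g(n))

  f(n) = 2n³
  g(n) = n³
True

f(n) = 2n³ and g(n) = n³ are both O(n³).
Big-O permits equal growth rates (f ≤ c·g for some c), so f(n) = O(g(n)) is true.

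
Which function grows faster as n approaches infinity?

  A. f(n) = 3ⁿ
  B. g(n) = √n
A

f(n) = 3ⁿ is O(3ⁿ), while g(n) = √n is O(√n).
Since O(3ⁿ) grows faster than O(√n), f(n) dominates.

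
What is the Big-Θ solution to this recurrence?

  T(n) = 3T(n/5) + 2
Θ(n^log₅(3))

Master Theorem: a = 3, b = 5, f(n) = 2.
Compute the critical exponent d = log₅(3) = 0.683.
Compare f(n) = Θ(1) against n^d:
  k = 0 < d = 0.683, so f(n) = O(n^(d-ε)) — Case 1.
  The recursion cost dominates: T(n) = Θ(n^d) = Θ(n^log₅(3)).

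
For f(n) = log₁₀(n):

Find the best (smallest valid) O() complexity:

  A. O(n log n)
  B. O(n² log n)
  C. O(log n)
C

f(n) = log₁₀(n) is O(log n).
All listed options are valid Big-O bounds (upper bounds),
but O(log n) is the tightest (smallest valid bound).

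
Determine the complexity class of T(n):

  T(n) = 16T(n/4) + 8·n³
Θ(n³)

Master Theorem: a = 16, b = 4, f(n) = 8·n³.
Compute the critical exponent d = log₄(16) = 2.
Compare f(n) = Θ(n³) against n^d:
  k = 3 > d = 2, so f(n) = Ω(n^(d+ε)) — Case 3.
  Regularity: a·(n/b)^3/n^3 = a/b^3 = 16/64 < 1 ✓.
  The top-level work dominates: T(n) = Θ(f(n)) = Θ(n³).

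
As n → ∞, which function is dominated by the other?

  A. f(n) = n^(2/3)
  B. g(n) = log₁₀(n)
B

f(n) = n^(2/3) is O(n^(2/3)), while g(n) = log₁₀(n) is O(log n).
Since O(log n) grows slower than O(n^(2/3)), g(n) is dominated.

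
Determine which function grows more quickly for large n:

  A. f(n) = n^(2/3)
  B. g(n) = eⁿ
B

f(n) = n^(2/3) is O(n^(2/3)), while g(n) = eⁿ is O(eⁿ).
Since O(eⁿ) grows faster than O(n^(2/3)), g(n) dominates.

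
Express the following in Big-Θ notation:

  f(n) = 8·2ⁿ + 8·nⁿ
Θ(nⁿ)

Order the terms by growth rate: 8·2ⁿ ≺ 8·nⁿ.
The fastest-growing term 8·nⁿ dominates as n → ∞; dropping its constant factor gives Θ(nⁿ).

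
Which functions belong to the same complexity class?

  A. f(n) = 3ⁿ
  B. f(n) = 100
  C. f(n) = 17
B and C

Examining each function:
  A. 3ⁿ is O(3ⁿ)
  B. 100 is O(1)
  C. 17 is O(1)

Functions B and C both have the same complexity class.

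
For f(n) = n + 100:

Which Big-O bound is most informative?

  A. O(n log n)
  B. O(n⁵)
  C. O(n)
C

f(n) = n + 100 is O(n).
All listed options are valid Big-O bounds (upper bounds),
but O(n) is the tightest (smallest valid bound).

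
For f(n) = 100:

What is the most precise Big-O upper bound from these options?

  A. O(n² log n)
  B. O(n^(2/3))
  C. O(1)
C

f(n) = 100 is O(1).
All listed options are valid Big-O bounds (upper bounds),
but O(1) is the tightest (smallest valid bound).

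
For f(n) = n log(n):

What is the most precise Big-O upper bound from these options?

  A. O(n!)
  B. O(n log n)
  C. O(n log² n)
B

f(n) = n log(n) is O(n log n).
All listed options are valid Big-O bounds (upper bounds),
but O(n log n) is the tightest (smallest valid bound).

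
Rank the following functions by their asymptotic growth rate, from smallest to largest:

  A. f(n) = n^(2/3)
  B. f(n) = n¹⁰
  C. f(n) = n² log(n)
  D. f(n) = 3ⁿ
A < C < B < D

Comparing growth rates:
A = n^(2/3) is O(n^(2/3))
C = n² log(n) is O(n² log n)
B = n¹⁰ is O(n¹⁰)
D = 3ⁿ is O(3ⁿ)

Therefore, the order from slowest to fastest is: A < C < B < D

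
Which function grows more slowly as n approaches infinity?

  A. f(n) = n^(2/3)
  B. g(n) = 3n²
A

f(n) = n^(2/3) is O(n^(2/3)), while g(n) = 3n² is O(n²).
Since O(n^(2/3)) grows slower than O(n²), f(n) is dominated.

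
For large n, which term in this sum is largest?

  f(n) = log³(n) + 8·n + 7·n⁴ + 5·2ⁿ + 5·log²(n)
5·2ⁿ

Looking at each term:
  - log³(n) is O(log³ n)
  - 8·n is O(n)
  - 7·n⁴ is O(n⁴)
  - 5·2ⁿ is O(2ⁿ)
  - 5·log²(n) is O(log² n)

The term 5·2ⁿ (O(2ⁿ)) grows fastest and dominates all others.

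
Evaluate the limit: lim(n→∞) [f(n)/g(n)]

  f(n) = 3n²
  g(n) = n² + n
3

Since 3n² and n² + n have the same growth rate (O(n²)),
the ratio converges to a constant: 3.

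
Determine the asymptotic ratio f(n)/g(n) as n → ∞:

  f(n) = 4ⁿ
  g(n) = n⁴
∞

Since 4ⁿ (O(4ⁿ)) grows faster than n⁴ (O(n⁴)),
the ratio f(n)/g(n) → ∞ as n → ∞.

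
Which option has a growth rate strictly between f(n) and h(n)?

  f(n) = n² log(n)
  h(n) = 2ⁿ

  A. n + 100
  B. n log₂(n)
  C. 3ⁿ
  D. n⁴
D

We need g(n) with n² log(n) = o(g(n)) and g(n) = o(2ⁿ), i.e. O(n² log n) ≺ g ≺ O(2ⁿ).
Check each option:
  A. n + 100 — O(n) does not grow strictly faster than f(n)
  B. n log₂(n) — O(n log n) does not grow strictly faster than f(n)
  C. 3ⁿ — O(3ⁿ) does not grow strictly slower than h(n)
  D. n⁴ — O(n⁴) is strictly between O(n² log n) and O(2ⁿ) ✓

Only option D (n⁴) lies strictly between.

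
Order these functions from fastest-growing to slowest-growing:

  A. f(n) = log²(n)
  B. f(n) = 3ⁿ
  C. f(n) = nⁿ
C > B > A

Comparing growth rates:
C = nⁿ is O(nⁿ)
B = 3ⁿ is O(3ⁿ)
A = log²(n) is O(log² n)

Therefore, the order from fastest to slowest is: C > B > A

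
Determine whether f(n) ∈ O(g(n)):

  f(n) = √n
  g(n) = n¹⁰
True

f(n) = √n is O(√n), and g(n) = n¹⁰ is O(n¹⁰).
Since O(√n) ⊆ O(n¹⁰) (f grows no faster than g), f(n) = O(g(n)) is true.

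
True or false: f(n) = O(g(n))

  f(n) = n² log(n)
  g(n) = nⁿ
True

f(n) = n² log(n) is O(n² log n), and g(n) = nⁿ is O(nⁿ).
Since O(n² log n) ⊆ O(nⁿ) (f grows no faster than g), f(n) = O(g(n)) is true.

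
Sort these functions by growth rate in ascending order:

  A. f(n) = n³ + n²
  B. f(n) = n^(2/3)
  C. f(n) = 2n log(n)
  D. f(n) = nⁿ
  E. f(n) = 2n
B < E < C < A < D

Comparing growth rates:
B = n^(2/3) is O(n^(2/3))
E = 2n is O(n)
C = 2n log(n) is O(n log n)
A = n³ + n² is O(n³)
D = nⁿ is O(nⁿ)

Therefore, the order from slowest to fastest is: B < E < C < A < D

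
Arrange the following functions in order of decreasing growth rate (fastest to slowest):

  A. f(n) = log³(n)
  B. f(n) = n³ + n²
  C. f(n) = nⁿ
C > B > A

Comparing growth rates:
C = nⁿ is O(nⁿ)
B = n³ + n² is O(n³)
A = log³(n) is O(log³ n)

Therefore, the order from fastest to slowest is: C > B > A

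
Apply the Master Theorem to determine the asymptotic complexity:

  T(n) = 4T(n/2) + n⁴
Θ(n⁴)

Master Theorem: a = 4, b = 2, f(n) = n⁴.
Compute the critical exponent d = log₂(4) = 2.
Compare f(n) = Θ(n⁴) against n^d:
  k = 4 > d = 2, so f(n) = Ω(n^(d+ε)) — Case 3.
  Regularity: a·(n/b)^4/n^4 = a/b^4 = 4/16 < 1 ✓.
  The top-level work dominates: T(n) = Θ(f(n)) = Θ(n⁴).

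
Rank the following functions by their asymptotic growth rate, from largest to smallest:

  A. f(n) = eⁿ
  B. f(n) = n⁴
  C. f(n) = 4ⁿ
C > A > B

Comparing growth rates:
C = 4ⁿ is O(4ⁿ)
A = eⁿ is O(eⁿ)
B = n⁴ is O(n⁴)

Therefore, the order from fastest to slowest is: C > A > B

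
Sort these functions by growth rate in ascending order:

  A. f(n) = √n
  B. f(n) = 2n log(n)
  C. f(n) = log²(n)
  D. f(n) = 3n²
C < A < B < D

Comparing growth rates:
C = log²(n) is O(log² n)
A = √n is O(√n)
B = 2n log(n) is O(n log n)
D = 3n² is O(n²)

Therefore, the order from slowest to fastest is: C < A < B < D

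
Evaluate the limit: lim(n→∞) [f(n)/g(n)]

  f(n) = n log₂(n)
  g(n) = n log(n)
1/log(2)

Since n log₂(n) and n log(n) have the same growth rate (O(n log n)),
the ratio converges to a constant: 1/log(2).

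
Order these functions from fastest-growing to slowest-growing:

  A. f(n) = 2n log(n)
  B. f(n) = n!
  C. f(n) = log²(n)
B > A > C

Comparing growth rates:
B = n! is O(n!)
A = 2n log(n) is O(n log n)
C = log²(n) is O(log² n)

Therefore, the order from fastest to slowest is: B > A > C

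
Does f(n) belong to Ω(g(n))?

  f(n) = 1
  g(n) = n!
False

f(n) = 1 is O(1), and g(n) = n! is O(n!).
Since O(1) grows slower than O(n!), f(n) = Ω(g(n)) is false.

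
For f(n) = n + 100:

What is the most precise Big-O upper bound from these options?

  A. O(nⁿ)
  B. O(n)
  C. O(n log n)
B

f(n) = n + 100 is O(n).
All listed options are valid Big-O bounds (upper bounds),
but O(n) is the tightest (smallest valid bound).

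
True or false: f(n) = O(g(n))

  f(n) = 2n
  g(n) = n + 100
True

f(n) = 2n and g(n) = n + 100 are both O(n).
Big-O permits equal growth rates (f ≤ c·g for some c), so f(n) = O(g(n)) is true.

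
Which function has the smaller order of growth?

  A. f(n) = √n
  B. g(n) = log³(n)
B

f(n) = √n is O(√n), while g(n) = log³(n) is O(log³ n).
Since O(log³ n) grows slower than O(√n), g(n) is dominated.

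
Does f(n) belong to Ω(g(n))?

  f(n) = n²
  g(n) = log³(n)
True

f(n) = n² is O(n²), and g(n) = log³(n) is O(log³ n).
Since O(n²) grows at least as fast as O(log³ n), f(n) = Ω(g(n)) is true.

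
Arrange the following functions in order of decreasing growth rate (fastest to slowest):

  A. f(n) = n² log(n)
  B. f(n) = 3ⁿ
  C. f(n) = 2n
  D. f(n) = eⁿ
B > D > A > C

Comparing growth rates:
B = 3ⁿ is O(3ⁿ)
D = eⁿ is O(eⁿ)
A = n² log(n) is O(n² log n)
C = 2n is O(n)

Therefore, the order from fastest to slowest is: B > D > A > C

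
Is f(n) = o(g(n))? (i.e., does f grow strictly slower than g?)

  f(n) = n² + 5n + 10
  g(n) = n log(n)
False

f(n) = n² + 5n + 10 is O(n²), and g(n) = n log(n) is O(n log n).
Since O(n²) grows faster than or equal to O(n log n), f(n) = o(g(n)) is false.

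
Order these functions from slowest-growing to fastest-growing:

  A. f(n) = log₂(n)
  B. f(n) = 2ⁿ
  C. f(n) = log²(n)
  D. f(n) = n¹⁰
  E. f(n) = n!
A < C < D < B < E

Comparing growth rates:
A = log₂(n) is O(log n)
C = log²(n) is O(log² n)
D = n¹⁰ is O(n¹⁰)
B = 2ⁿ is O(2ⁿ)
E = n! is O(n!)

Therefore, the order from slowest to fastest is: A < C < D < B < E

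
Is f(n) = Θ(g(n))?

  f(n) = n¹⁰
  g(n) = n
False

f(n) = n¹⁰ is O(n¹⁰), and g(n) = n is O(n).
Since they have different growth rates, f(n) = Θ(g(n)) is false.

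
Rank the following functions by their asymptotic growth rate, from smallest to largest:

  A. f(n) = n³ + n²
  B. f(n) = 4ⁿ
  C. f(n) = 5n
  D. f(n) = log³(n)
D < C < A < B

Comparing growth rates:
D = log³(n) is O(log³ n)
C = 5n is O(n)
A = n³ + n² is O(n³)
B = 4ⁿ is O(4ⁿ)

Therefore, the order from slowest to fastest is: D < C < A < B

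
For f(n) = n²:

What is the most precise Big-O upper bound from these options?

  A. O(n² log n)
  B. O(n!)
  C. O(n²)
C

f(n) = n² is O(n²).
All listed options are valid Big-O bounds (upper bounds),
but O(n²) is the tightest (smallest valid bound).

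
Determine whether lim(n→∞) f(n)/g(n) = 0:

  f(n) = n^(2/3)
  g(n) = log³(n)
False

f(n) = n^(2/3) is O(n^(2/3)), and g(n) = log³(n) is O(log³ n).
Since O(n^(2/3)) grows faster than or equal to O(log³ n), f(n) = o(g(n)) is false.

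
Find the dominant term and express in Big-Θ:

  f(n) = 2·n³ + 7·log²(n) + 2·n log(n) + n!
Θ(n!)

Order the terms by growth rate: 7·log²(n) ≺ 2·n log(n) ≺ 2·n³ ≺ n!.
The fastest-growing term n! dominates as n → ∞; dropping its constant factor gives Θ(n!).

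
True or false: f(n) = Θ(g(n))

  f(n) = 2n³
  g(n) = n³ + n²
True

f(n) = 2n³ and g(n) = n³ + n² are both O(n³).
Since they have the same asymptotic growth rate, f(n) = Θ(g(n)) is true.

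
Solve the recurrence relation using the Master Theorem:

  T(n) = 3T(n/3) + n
Θ(n log n)

Master Theorem: a = 3, b = 3, f(n) = n.
Compute the critical exponent d = log₃(3) = 1.
Compare f(n) = Θ(n) against n^d:
  k = 1 = d, so f(n) = Θ(n^d) — Case 2.
  Work is balanced across levels: T(n) = Θ(n^d log n) = Θ(n log n).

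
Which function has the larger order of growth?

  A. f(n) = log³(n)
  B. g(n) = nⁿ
B

f(n) = log³(n) is O(log³ n), while g(n) = nⁿ is O(nⁿ).
Since O(nⁿ) grows faster than O(log³ n), g(n) dominates.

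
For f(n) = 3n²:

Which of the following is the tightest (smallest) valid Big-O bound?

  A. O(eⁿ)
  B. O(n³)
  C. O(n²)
C

f(n) = 3n² is O(n²).
All listed options are valid Big-O bounds (upper bounds),
but O(n²) is the tightest (smallest valid bound).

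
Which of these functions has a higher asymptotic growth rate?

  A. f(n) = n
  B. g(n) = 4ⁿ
B

f(n) = n is O(n), while g(n) = 4ⁿ is O(4ⁿ).
Since O(4ⁿ) grows faster than O(n), g(n) dominates.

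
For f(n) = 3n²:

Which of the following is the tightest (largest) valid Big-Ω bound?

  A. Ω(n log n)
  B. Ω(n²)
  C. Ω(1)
B

f(n) = 3n² is Ω(n²).
All listed options are valid Big-Ω bounds (lower bounds),
but Ω(n²) is the tightest (largest valid bound).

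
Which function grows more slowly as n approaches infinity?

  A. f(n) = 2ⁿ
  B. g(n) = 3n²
B

f(n) = 2ⁿ is O(2ⁿ), while g(n) = 3n² is O(n²).
Since O(n²) grows slower than O(2ⁿ), g(n) is dominated.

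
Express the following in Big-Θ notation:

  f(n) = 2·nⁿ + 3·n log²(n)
Θ(nⁿ)

Order the terms by growth rate: 3·n log²(n) ≺ 2·nⁿ.
The fastest-growing term 2·nⁿ dominates as n → ∞; dropping its constant factor gives Θ(nⁿ).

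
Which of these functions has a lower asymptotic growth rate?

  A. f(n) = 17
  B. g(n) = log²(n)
A

f(n) = 17 is O(1), while g(n) = log²(n) is O(log² n).
Since O(1) grows slower than O(log² n), f(n) is dominated.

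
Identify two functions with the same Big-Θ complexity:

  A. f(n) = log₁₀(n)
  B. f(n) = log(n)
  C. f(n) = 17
A and B

Examining each function:
  A. log₁₀(n) is O(log n)
  B. log(n) is O(log n)
  C. 17 is O(1)

Functions A and B both have the same complexity class.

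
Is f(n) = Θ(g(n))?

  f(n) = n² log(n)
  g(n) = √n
False

f(n) = n² log(n) is O(n² log n), and g(n) = √n is O(√n).
Since they have different growth rates, f(n) = Θ(g(n)) is false.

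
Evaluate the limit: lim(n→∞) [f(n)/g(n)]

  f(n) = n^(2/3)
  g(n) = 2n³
0

Since n^(2/3) (O(n^(2/3))) grows slower than 2n³ (O(n³)),
the ratio f(n)/g(n) → 0 as n → ∞.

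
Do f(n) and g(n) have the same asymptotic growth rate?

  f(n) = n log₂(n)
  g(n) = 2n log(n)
True

f(n) = n log₂(n) and g(n) = 2n log(n) are both O(n log n).
Since they have the same asymptotic growth rate, f(n) = Θ(g(n)) is true.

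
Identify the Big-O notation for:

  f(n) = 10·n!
O(n!)

The dominant term in 10·n! is 10·n!, which is Θ(n!).
Constants are absorbed, so the tightest bound is O(n!).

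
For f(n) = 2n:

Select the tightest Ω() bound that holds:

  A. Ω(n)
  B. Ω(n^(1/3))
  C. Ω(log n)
A

f(n) = 2n is Ω(n).
All listed options are valid Big-Ω bounds (lower bounds),
but Ω(n) is the tightest (largest valid bound).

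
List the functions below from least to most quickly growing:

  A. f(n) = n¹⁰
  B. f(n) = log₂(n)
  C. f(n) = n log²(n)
B < C < A

Comparing growth rates:
B = log₂(n) is O(log n)
C = n log²(n) is O(n log² n)
A = n¹⁰ is O(n¹⁰)

Therefore, the order from slowest to fastest is: B < C < A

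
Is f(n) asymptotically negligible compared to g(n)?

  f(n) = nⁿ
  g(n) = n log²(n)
False

f(n) = nⁿ is O(nⁿ), and g(n) = n log²(n) is O(n log² n).
Since O(nⁿ) grows faster than or equal to O(n log² n), f(n) = o(g(n)) is false.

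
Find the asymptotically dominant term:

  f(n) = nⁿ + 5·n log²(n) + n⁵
nⁿ

Looking at each term:
  - nⁿ is O(nⁿ)
  - 5·n log²(n) is O(n log² n)
  - n⁵ is O(n⁵)

The term nⁿ (O(nⁿ)) grows fastest and dominates all others.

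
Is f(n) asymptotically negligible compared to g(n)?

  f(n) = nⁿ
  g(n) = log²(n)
False

f(n) = nⁿ is O(nⁿ), and g(n) = log²(n) is O(log² n).
Since O(nⁿ) grows faster than or equal to O(log² n), f(n) = o(g(n)) is false.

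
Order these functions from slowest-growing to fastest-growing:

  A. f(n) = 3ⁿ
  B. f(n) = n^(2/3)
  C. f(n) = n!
B < A < C

Comparing growth rates:
B = n^(2/3) is O(n^(2/3))
A = 3ⁿ is O(3ⁿ)
C = n! is O(n!)

Therefore, the order from slowest to fastest is: B < A < C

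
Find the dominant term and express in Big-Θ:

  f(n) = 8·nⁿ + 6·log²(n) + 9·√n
Θ(nⁿ)

Order the terms by growth rate: 6·log²(n) ≺ 9·√n ≺ 8·nⁿ.
The fastest-growing term 8·nⁿ dominates as n → ∞; dropping its constant factor gives Θ(nⁿ).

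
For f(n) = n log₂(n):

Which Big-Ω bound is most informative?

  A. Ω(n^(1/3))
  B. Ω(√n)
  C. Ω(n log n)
C

f(n) = n log₂(n) is Ω(n log n).
All listed options are valid Big-Ω bounds (lower bounds),
but Ω(n log n) is the tightest (largest valid bound).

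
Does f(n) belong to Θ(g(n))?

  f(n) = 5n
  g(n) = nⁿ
False

f(n) = 5n is O(n), and g(n) = nⁿ is O(nⁿ).
Since they have different growth rates, f(n) = Θ(g(n)) is false.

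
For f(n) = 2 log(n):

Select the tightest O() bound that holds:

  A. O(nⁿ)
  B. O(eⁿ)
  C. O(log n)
C

f(n) = 2 log(n) is O(log n).
All listed options are valid Big-O bounds (upper bounds),
but O(log n) is the tightest (smallest valid bound).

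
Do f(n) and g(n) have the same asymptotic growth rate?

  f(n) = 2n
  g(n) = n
True

f(n) = 2n and g(n) = n are both O(n).
Since they have the same asymptotic growth rate, f(n) = Θ(g(n)) is true.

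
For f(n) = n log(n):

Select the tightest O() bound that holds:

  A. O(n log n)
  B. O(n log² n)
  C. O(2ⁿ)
A

f(n) = n log(n) is O(n log n).
All listed options are valid Big-O bounds (upper bounds),
but O(n log n) is the tightest (smallest valid bound).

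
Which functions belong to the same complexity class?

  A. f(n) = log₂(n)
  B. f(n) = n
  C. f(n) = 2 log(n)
A and C

Examining each function:
  A. log₂(n) is O(log n)
  B. n is O(n)
  C. 2 log(n) is O(log n)

Functions A and C both have the same complexity class.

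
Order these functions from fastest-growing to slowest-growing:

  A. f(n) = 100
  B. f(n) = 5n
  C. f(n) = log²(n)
B > C > A

Comparing growth rates:
B = 5n is O(n)
C = log²(n) is O(log² n)
A = 100 is O(1)

Therefore, the order from fastest to slowest is: B > C > A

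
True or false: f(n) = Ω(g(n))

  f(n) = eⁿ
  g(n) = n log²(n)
True

f(n) = eⁿ is O(eⁿ), and g(n) = n log²(n) is O(n log² n).
Since O(eⁿ) grows at least as fast as O(n log² n), f(n) = Ω(g(n)) is true.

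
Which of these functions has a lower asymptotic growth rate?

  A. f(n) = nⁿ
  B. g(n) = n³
B

f(n) = nⁿ is O(nⁿ), while g(n) = n³ is O(n³).
Since O(n³) grows slower than O(nⁿ), g(n) is dominated.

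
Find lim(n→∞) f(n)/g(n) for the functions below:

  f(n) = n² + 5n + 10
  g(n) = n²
1

Since n² + 5n + 10 and n² have the same growth rate (O(n²)),
the ratio converges to a constant: 1.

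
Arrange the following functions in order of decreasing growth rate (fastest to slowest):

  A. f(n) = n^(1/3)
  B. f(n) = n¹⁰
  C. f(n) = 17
B > A > C

Comparing growth rates:
B = n¹⁰ is O(n¹⁰)
A = n^(1/3) is O(n^(1/3))
C = 17 is O(1)

Therefore, the order from fastest to slowest is: B > A > C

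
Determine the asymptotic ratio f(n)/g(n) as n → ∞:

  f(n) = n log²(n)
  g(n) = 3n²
0

Since n log²(n) (O(n log² n)) grows slower than 3n² (O(n²)),
the ratio f(n)/g(n) → 0 as n → ∞.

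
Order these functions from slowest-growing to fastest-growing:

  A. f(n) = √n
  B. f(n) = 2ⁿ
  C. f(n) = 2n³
A < C < B

Comparing growth rates:
A = √n is O(√n)
C = 2n³ is O(n³)
B = 2ⁿ is O(2ⁿ)

Therefore, the order from slowest to fastest is: A < C < B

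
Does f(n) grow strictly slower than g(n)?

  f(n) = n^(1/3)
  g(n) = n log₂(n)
True

f(n) = n^(1/3) is O(n^(1/3)), and g(n) = n log₂(n) is O(n log n).
Since O(n^(1/3)) grows strictly slower than O(n log n), f(n) = o(g(n)) is true.
This means lim(n→∞) f(n)/g(n) = 0.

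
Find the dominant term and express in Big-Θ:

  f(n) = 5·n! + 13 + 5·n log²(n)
Θ(n!)

Order the terms by growth rate: 13 ≺ 5·n log²(n) ≺ 5·n!.
The fastest-growing term 5·n! dominates as n → ∞; dropping its constant factor gives Θ(n!).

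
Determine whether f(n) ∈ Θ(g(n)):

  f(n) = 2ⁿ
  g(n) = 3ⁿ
False

f(n) = 2ⁿ is O(2ⁿ), and g(n) = 3ⁿ is O(3ⁿ).
Since they have different growth rates, f(n) = Θ(g(n)) is false.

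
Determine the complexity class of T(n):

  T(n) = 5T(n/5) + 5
Θ(n)

Master Theorem: a = 5, b = 5, f(n) = 5.
Compute the critical exponent d = log₅(5) = 1.
Compare f(n) = Θ(1) against n^d:
  k = 0 < d = 1, so f(n) = O(n^(d-ε)) — Case 1.
  The recursion cost dominates: T(n) = Θ(n^d) = Θ(n).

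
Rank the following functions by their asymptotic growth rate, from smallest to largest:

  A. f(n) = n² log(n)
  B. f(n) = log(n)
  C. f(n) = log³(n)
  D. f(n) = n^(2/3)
B < C < D < A

Comparing growth rates:
B = log(n) is O(log n)
C = log³(n) is O(log³ n)
D = n^(2/3) is O(n^(2/3))
A = n² log(n) is O(n² log n)

Therefore, the order from slowest to fastest is: B < C < D < A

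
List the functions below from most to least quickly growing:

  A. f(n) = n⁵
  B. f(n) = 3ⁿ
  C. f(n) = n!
C > B > A

Comparing growth rates:
C = n! is O(n!)
B = 3ⁿ is O(3ⁿ)
A = n⁵ is O(n⁵)

Therefore, the order from fastest to slowest is: C > B > A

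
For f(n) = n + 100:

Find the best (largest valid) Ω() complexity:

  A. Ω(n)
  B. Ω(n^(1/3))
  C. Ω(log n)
A

f(n) = n + 100 is Ω(n).
All listed options are valid Big-Ω bounds (lower bounds),
but Ω(n) is the tightest (largest valid bound).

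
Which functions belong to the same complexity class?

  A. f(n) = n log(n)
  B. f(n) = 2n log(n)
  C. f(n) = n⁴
A and B

Examining each function:
  A. n log(n) is O(n log n)
  B. 2n log(n) is O(n log n)
  C. n⁴ is O(n⁴)

Functions A and B both have the same complexity class.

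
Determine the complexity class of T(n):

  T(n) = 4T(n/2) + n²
Θ(n² log n)

Master Theorem: a = 4, b = 2, f(n) = n².
Compute the critical exponent d = log₂(4) = 2.
Compare f(n) = Θ(n²) against n^d:
  k = 2 = d, so f(n) = Θ(n^d) — Case 2.
  Work is balanced across levels: T(n) = Θ(n^d log n) = Θ(n² log n).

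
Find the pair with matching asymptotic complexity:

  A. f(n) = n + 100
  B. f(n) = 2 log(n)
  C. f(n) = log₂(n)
B and C

Examining each function:
  A. n + 100 is O(n)
  B. 2 log(n) is O(log n)
  C. log₂(n) is O(log n)

Functions B and C both have the same complexity class.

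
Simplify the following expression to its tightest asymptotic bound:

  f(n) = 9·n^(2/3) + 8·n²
Θ(n²)

Order the terms by growth rate: 9·n^(2/3) ≺ 8·n².
The fastest-growing term 8·n² dominates as n → ∞; dropping its constant factor gives Θ(n²).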